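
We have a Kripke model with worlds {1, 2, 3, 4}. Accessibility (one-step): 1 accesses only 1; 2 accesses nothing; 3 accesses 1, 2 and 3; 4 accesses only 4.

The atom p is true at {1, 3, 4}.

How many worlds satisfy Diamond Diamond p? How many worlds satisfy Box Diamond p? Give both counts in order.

3 and 3

For Diamond Diamond p:
1: successors {1}; Diamond p there: 1:T. ✓
2: no successors, so Diamond Diamond p fails. ✗
3: successors {1, 2, 3}; Diamond p there: 1:T, 2:F, 3:T. ✓
4: successors {4}; Diamond p there: 4:T. ✓
— 3 worlds.
For Box Diamond p:
1: successors {1}; Diamond p there: 1:T. ✓
2: no successors, so Box Diamond p holds vacuously. ✓
3: successors {1, 2, 3}; Diamond p there: 1:T, 2:F, 3:T. ✗
4: successors {4}; Diamond p there: 4:T. ✓
— 3 worlds.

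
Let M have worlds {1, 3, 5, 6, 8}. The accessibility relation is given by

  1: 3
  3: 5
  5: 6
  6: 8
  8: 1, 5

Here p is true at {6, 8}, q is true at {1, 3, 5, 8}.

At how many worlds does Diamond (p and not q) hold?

1

1: successors {3}; p and not q there: 3:F. ✗
3: successors {5}; p and not q there: 5:F. ✗
5: successors {6}; p and not q there: 6:T. ✓
6: successors {8}; p and not q there: 8:F. ✗
8: successors {1, 5}; p and not q there: 1:F, 5:F. ✗
Satisfying worlds: {5}.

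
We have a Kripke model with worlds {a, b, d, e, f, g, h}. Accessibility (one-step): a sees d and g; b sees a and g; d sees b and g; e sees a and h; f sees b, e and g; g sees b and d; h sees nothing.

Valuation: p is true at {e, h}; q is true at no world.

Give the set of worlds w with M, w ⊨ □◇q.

{h}

a: successors {d, g}; ◇q there: d:F, g:F. ✗
b: successors {a, g}; ◇q there: a:F, g:F. ✗
d: successors {b, g}; ◇q there: b:F, g:F. ✗
e: successors {a, h}; ◇q there: a:F, h:F. ✗
f: successors {b, e, g}; ◇q there: b:F, e:F, g:F. ✗
g: successors {b, d}; ◇q there: b:F, d:F. ✗
h: no successors, so □◇q holds vacuously. ✓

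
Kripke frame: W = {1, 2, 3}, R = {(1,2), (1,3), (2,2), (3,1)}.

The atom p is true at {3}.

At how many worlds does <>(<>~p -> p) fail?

1: successors {2, 3}; <>~p -> p there: 2:F, 3:T. ✓
2: successors {2}; <>~p -> p there: 2:F. ✗
3: successors {1}; <>~p -> p there: 1:F. ✗
Satisfying worlds: {1}.
So <>(<>~p -> p) fails at the other 2 worlds.

2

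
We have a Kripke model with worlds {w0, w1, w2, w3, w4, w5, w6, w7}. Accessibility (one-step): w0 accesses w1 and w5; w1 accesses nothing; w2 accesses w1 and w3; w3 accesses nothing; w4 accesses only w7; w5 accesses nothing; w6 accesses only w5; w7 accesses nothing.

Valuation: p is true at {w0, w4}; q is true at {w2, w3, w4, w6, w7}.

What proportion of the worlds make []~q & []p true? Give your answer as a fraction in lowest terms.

w0: []~q is T, []p is F. ✗
w1: []~q is T, []p is T. ✓
w2: []~q is F, []p is F. ✗
w3: []~q is T, []p is T. ✓
w4: []~q is F, []p is F. ✗
w5: []~q is T, []p is T. ✓
w6: []~q is T, []p is F. ✗
w7: []~q is T, []p is T. ✓
That's 4 of 8 worlds, so 4/8 = 1/2.

1/2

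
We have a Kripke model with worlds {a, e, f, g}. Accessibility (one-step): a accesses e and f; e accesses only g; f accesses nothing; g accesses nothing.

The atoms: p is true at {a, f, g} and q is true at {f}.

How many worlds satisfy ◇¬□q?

a: successors {e, f}; ¬□q there: e:T, f:F. ✓
e: successors {g}; ¬□q there: g:F. ✗
f: no successors, so ◇¬□q fails. ✗
g: no successors, so ◇¬□q fails. ✗
Satisfying worlds: {a}.

1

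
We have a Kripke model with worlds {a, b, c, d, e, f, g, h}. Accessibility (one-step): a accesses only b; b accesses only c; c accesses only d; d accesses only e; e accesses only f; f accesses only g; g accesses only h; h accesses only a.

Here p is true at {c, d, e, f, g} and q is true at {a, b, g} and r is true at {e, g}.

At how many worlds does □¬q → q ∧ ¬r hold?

a: □¬q is F, q ∧ ¬r is T. ✓
b: □¬q is T, q ∧ ¬r is T. ✓
c: □¬q is T, q ∧ ¬r is F. ✗
d: □¬q is T, q ∧ ¬r is F. ✗
e: □¬q is T, q ∧ ¬r is F. ✗
f: □¬q is F, q ∧ ¬r is F. ✓
g: □¬q is T, q ∧ ¬r is F. ✗
h: □¬q is F, q ∧ ¬r is F. ✓
Satisfying worlds: {a, b, f, h}.

4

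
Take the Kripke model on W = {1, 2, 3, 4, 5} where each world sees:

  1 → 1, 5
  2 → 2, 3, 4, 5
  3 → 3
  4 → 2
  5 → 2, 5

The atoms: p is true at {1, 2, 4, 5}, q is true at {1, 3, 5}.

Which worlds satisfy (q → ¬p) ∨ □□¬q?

{2, 3, 4}

1: q → ¬p is F, □□¬q is F. ✗
2: q → ¬p is T, □□¬q is F. ✓
3: q → ¬p is T, □□¬q is F. ✓
4: q → ¬p is T, □□¬q is F. ✓
5: q → ¬p is F, □□¬q is F. ✗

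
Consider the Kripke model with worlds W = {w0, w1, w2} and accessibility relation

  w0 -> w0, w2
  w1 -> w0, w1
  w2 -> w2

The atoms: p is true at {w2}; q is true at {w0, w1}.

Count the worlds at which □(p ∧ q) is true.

w0: successors {w0, w2}; p ∧ q there: w0:F, w2:F. ✗
w1: successors {w0, w1}; p ∧ q there: w0:F, w1:F. ✗
w2: successors {w2}; p ∧ q there: w2:F. ✗
Satisfying worlds: ∅.

0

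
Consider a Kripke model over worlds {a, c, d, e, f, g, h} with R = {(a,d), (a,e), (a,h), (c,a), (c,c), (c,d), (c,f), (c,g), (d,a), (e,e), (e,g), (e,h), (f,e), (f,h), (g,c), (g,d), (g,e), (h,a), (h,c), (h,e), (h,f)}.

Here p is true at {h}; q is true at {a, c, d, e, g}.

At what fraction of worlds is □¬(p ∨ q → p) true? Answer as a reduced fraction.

2/7

a: successors {d, e, h}; ¬(p ∨ q → p) there: d:T, e:T, h:F. ✗
c: successors {a, c, d, f, g}; ¬(p ∨ q → p) there: a:T, c:T, d:T, f:F, g:T. ✗
d: successors {a}; ¬(p ∨ q → p) there: a:T. ✓
e: successors {e, g, h}; ¬(p ∨ q → p) there: e:T, g:T, h:F. ✗
f: successors {e, h}; ¬(p ∨ q → p) there: e:T, h:F. ✗
g: successors {c, d, e}; ¬(p ∨ q → p) there: c:T, d:T, e:T. ✓
h: successors {a, c, e, f}; ¬(p ∨ q → p) there: a:T, c:T, e:T, f:F. ✗
That's 2 of 7 worlds, so 2/7.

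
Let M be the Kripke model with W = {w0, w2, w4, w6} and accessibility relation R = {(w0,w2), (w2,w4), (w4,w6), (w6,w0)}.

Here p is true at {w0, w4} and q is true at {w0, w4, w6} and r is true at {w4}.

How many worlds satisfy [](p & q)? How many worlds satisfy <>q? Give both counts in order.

For [](p & q):
w0: successors {w2}; p & q there: w2:F. ✗
w2: successors {w4}; p & q there: w4:T. ✓
w4: successors {w6}; p & q there: w6:F. ✗
w6: successors {w0}; p & q there: w0:T. ✓
— 2 worlds.
For <>q:
w0: successors {w2}; q there: w2:F. ✗
w2: successors {w4}; q there: w4:T. ✓
w4: successors {w6}; q there: w6:T. ✓
w6: successors {w0}; q there: w0:T. ✓
— 3 worlds.

2 and 3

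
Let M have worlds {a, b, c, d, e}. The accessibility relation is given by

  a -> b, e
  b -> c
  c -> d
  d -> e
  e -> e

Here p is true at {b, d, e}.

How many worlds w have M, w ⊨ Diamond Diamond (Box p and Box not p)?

a: successors {b, e}; Diamond (Box p and Box not p) there: b:F, e:F. ✗
b: successors {c}; Diamond (Box p and Box not p) there: c:F. ✗
c: successors {d}; Diamond (Box p and Box not p) there: d:F. ✗
d: successors {e}; Diamond (Box p and Box not p) there: e:F. ✗
e: successors {e}; Diamond (Box p and Box not p) there: e:F. ✗
Satisfying worlds: ∅.

0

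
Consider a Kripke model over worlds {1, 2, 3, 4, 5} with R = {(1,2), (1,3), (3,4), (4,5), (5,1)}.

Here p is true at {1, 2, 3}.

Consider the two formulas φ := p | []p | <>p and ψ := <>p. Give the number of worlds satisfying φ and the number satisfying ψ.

4 and 2

For p | []p | <>p:
1: p | []p is T, <>p is T. ✓
2: p | []p is T, <>p is F. ✓
3: p | []p is T, <>p is F. ✓
4: p | []p is F, <>p is F. ✗
5: p | []p is T, <>p is T. ✓
— 4 worlds.
For <>p:
1: successors {2, 3}; p there: 2:T, 3:T. ✓
2: no successors, so <>p fails. ✗
3: successors {4}; p there: 4:F. ✗
4: successors {5}; p there: 5:F. ✗
5: successors {1}; p there: 1:T. ✓
— 2 worlds.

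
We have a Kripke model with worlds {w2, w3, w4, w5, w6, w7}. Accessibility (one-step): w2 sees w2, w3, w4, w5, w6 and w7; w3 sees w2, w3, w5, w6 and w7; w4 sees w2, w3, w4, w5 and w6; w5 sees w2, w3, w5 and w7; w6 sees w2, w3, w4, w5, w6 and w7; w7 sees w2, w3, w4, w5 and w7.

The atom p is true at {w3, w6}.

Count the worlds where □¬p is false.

6

w2: successors {w2, w3, w4, w5, w6, w7}; ¬p there: w2:T, w3:F, w4:T, w5:T, w6:F, w7:T. ✗
w3: successors {w2, w3, w5, w6, w7}; ¬p there: w2:T, w3:F, w5:T, w6:F, w7:T. ✗
w4: successors {w2, w3, w4, w5, w6}; ¬p there: w2:T, w3:F, w4:T, w5:T, w6:F. ✗
w5: successors {w2, w3, w5, w7}; ¬p there: w2:T, w3:F, w5:T, w7:T. ✗
w6: successors {w2, w3, w4, w5, w6, w7}; ¬p there: w2:T, w3:F, w4:T, w5:T, w6:F, w7:T. ✗
w7: successors {w2, w3, w4, w5, w7}; ¬p there: w2:T, w3:F, w4:T, w5:T, w7:T. ✗
Satisfying worlds: ∅.
So □¬p fails at the other 6 worlds.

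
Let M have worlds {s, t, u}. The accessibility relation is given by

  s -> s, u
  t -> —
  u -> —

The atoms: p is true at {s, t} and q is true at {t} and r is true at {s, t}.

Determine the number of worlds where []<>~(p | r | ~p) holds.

s: successors {s, u}; <>~(p | r | ~p) there: s:F, u:F. ✗
t: no successors, so []<>~(p | r | ~p) holds vacuously. ✓
u: no successors, so []<>~(p | r | ~p) holds vacuously. ✓
Satisfying worlds: {t, u}.

2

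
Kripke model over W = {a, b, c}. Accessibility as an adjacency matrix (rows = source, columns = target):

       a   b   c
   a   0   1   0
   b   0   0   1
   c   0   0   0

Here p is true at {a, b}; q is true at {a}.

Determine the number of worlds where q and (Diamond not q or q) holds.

a: q is T, Diamond not q or q is T. ✓
b: q is F, Diamond not q or q is T. ✗
c: q is F, Diamond not q or q is F. ✗
Satisfying worlds: {a}.

1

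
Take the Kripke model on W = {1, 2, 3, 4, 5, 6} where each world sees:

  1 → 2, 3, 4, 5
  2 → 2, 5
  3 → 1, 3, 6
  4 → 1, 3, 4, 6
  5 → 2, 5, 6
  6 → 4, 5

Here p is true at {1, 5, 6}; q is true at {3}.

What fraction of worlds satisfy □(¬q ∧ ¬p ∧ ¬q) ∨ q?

1/6

1: □(¬q ∧ ¬p ∧ ¬q) is F, q is F. ✗
2: □(¬q ∧ ¬p ∧ ¬q) is F, q is F. ✗
3: □(¬q ∧ ¬p ∧ ¬q) is F, q is T. ✓
4: □(¬q ∧ ¬p ∧ ¬q) is F, q is F. ✗
5: □(¬q ∧ ¬p ∧ ¬q) is F, q is F. ✗
6: □(¬q ∧ ¬p ∧ ¬q) is F, q is F. ✗
That's 1 of 6 worlds, so 1/6.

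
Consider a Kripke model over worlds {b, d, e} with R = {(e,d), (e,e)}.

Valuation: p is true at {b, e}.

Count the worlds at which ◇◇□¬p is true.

b: no successors, so ◇◇□¬p fails. ✗
d: no successors, so ◇◇□¬p fails. ✗
e: successors {d, e}; ◇□¬p there: d:F, e:T. ✓
Satisfying worlds: {e}.

1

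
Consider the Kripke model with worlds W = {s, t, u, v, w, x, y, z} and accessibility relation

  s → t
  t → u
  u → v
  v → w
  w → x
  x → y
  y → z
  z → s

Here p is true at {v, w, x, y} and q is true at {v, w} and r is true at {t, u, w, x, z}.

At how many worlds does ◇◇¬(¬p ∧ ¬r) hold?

7

s: successors {t}; ◇¬(¬p ∧ ¬r) there: t:T. ✓
t: successors {u}; ◇¬(¬p ∧ ¬r) there: u:T. ✓
u: successors {v}; ◇¬(¬p ∧ ¬r) there: v:T. ✓
v: successors {w}; ◇¬(¬p ∧ ¬r) there: w:T. ✓
w: successors {x}; ◇¬(¬p ∧ ¬r) there: x:T. ✓
x: successors {y}; ◇¬(¬p ∧ ¬r) there: y:T. ✓
y: successors {z}; ◇¬(¬p ∧ ¬r) there: z:F. ✗
z: successors {s}; ◇¬(¬p ∧ ¬r) there: s:T. ✓
Satisfying worlds: {s, t, u, v, w, x, z}.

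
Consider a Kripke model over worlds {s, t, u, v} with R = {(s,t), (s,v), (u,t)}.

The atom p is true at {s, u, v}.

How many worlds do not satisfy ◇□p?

s: successors {t, v}; □p there: t:T, v:T. ✓
t: no successors, so ◇□p fails. ✗
u: successors {t}; □p there: t:T. ✓
v: no successors, so ◇□p fails. ✗
Satisfying worlds: {s, u}.
So ◇□p fails at the other 2 worlds.

2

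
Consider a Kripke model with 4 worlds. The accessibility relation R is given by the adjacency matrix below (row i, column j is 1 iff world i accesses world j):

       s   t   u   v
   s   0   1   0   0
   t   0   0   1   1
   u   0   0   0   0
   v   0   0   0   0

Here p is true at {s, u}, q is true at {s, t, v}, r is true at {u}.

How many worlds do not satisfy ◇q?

2

s: successors {t}; q there: t:T. ✓
t: successors {u, v}; q there: u:F, v:T. ✓
u: no successors, so ◇q fails. ✗
v: no successors, so ◇q fails. ✗
Satisfying worlds: {s, t}.
So ◇q fails at the other 2 worlds.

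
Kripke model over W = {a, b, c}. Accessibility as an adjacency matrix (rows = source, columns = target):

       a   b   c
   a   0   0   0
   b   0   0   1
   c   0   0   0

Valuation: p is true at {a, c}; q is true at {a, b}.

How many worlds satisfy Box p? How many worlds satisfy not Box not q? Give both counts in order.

3 and 0

For Box p:
a: no successors, so Box p holds vacuously. ✓
b: successors {c}; p there: c:T. ✓
c: no successors, so Box p holds vacuously. ✓
— 3 worlds.
For not Box not q:
a: Box not q is T. ✗
b: Box not q is T. ✗
c: Box not q is T. ✗
— 0 worlds.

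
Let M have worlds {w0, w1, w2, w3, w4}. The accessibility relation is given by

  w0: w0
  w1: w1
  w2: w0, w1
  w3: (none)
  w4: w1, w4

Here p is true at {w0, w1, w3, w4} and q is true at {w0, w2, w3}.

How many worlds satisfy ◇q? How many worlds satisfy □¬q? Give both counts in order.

2 and 3

For ◇q:
w0: successors {w0}; q there: w0:T. ✓
w1: successors {w1}; q there: w1:F. ✗
w2: successors {w0, w1}; q there: w0:T, w1:F. ✓
w3: no successors, so ◇q fails. ✗
w4: successors {w1, w4}; q there: w1:F, w4:F. ✗
— 2 worlds.
For □¬q:
w0: successors {w0}; ¬q there: w0:F. ✗
w1: successors {w1}; ¬q there: w1:T. ✓
w2: successors {w0, w1}; ¬q there: w0:F, w1:T. ✗
w3: no successors, so □¬q holds vacuously. ✓
w4: successors {w1, w4}; ¬q there: w1:T, w4:T. ✓
— 3 worlds.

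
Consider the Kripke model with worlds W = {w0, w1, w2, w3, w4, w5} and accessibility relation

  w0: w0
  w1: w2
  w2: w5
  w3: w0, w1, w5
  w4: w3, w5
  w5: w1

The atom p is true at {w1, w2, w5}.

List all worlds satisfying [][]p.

w0: successors {w0}; []p there: w0:F. ✗
w1: successors {w2}; []p there: w2:T. ✓
w2: successors {w5}; []p there: w5:T. ✓
w3: successors {w0, w1, w5}; []p there: w0:F, w1:T, w5:T. ✗
w4: successors {w3, w5}; []p there: w3:F, w5:T. ✗
w5: successors {w1}; []p there: w1:T. ✓

{w1, w2, w5}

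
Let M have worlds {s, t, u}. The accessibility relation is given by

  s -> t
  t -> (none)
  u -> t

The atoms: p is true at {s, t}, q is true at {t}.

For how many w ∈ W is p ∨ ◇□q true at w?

s: p is T, ◇□q is T. ✓
t: p is T, ◇□q is F. ✓
u: p is F, ◇□q is T. ✓
Satisfying worlds: {s, t, u}.

3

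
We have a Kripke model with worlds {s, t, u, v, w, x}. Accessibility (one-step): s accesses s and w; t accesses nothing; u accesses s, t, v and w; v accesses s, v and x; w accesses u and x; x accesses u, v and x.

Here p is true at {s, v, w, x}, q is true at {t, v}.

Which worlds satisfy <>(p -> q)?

{u, v, w, x}

s: successors {s, w}; p -> q there: s:F, w:F. ✗
t: no successors, so <>(p -> q) fails. ✗
u: successors {s, t, v, w}; p -> q there: s:F, t:T, v:T, w:F. ✓
v: successors {s, v, x}; p -> q there: s:F, v:T, x:F. ✓
w: successors {u, x}; p -> q there: u:T, x:F. ✓
x: successors {u, v, x}; p -> q there: u:T, v:T, x:F. ✓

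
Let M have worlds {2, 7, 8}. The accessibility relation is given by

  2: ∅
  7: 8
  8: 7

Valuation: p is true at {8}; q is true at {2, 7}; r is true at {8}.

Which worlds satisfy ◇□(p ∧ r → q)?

2: no successors, so ◇□(p ∧ r → q) fails. ✗
7: successors {8}; □(p ∧ r → q) there: 8:T. ✓
8: successors {7}; □(p ∧ r → q) there: 7:F. ✗

{7}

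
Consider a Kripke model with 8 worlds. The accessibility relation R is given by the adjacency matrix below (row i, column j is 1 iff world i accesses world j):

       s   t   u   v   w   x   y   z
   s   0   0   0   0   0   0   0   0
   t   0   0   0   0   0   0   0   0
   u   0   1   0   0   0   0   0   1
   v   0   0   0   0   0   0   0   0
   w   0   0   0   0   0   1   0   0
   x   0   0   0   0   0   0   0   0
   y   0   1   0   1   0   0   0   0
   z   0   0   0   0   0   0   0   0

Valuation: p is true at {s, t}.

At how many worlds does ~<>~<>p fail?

3

s: <>~<>p is F. ✓
t: <>~<>p is F. ✓
u: <>~<>p is T. ✗
v: <>~<>p is F. ✓
w: <>~<>p is T. ✗
x: <>~<>p is F. ✓
y: <>~<>p is T. ✗
z: <>~<>p is F. ✓
Satisfying worlds: {s, t, v, x, z}.
So ~<>~<>p fails at the other 3 worlds.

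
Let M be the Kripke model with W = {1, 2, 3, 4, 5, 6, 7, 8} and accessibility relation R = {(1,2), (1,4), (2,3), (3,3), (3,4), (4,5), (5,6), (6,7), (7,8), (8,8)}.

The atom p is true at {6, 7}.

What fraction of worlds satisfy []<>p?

1: successors {2, 4}; <>p there: 2:F, 4:F. ✗
2: successors {3}; <>p there: 3:F. ✗
3: successors {3, 4}; <>p there: 3:F, 4:F. ✗
4: successors {5}; <>p there: 5:T. ✓
5: successors {6}; <>p there: 6:T. ✓
6: successors {7}; <>p there: 7:F. ✗
7: successors {8}; <>p there: 8:F. ✗
8: successors {8}; <>p there: 8:F. ✗
That's 2 of 8 worlds, so 2/8 = 1/4.

1/4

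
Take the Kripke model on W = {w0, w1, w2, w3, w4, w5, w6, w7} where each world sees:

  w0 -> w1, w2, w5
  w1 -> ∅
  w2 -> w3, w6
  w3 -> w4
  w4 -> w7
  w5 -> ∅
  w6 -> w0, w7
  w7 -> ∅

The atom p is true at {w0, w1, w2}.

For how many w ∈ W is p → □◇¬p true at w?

w0: p is T, □◇¬p is F. ✗
w1: p is T, □◇¬p is T. ✓
w2: p is T, □◇¬p is T. ✓
w3: p is F, □◇¬p is T. ✓
w4: p is F, □◇¬p is F. ✓
w5: p is F, □◇¬p is T. ✓
w6: p is F, □◇¬p is F. ✓
w7: p is F, □◇¬p is T. ✓
Satisfying worlds: {w1, w2, w3, w4, w5, w6, w7}.

7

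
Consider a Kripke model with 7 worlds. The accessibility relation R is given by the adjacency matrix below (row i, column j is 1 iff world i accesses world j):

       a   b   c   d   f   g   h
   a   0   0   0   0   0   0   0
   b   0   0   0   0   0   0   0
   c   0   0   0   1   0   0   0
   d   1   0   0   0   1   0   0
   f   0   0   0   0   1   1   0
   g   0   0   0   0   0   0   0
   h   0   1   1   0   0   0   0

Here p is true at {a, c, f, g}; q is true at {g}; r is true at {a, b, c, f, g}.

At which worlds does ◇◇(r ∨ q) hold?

a: no successors, so ◇◇(r ∨ q) fails. ✗
b: no successors, so ◇◇(r ∨ q) fails. ✗
c: successors {d}; ◇(r ∨ q) there: d:T. ✓
d: successors {a, f}; ◇(r ∨ q) there: a:F, f:T. ✓
f: successors {f, g}; ◇(r ∨ q) there: f:T, g:F. ✓
g: no successors, so ◇◇(r ∨ q) fails. ✗
h: successors {b, c}; ◇(r ∨ q) there: b:F, c:F. ✗

{c, d, f}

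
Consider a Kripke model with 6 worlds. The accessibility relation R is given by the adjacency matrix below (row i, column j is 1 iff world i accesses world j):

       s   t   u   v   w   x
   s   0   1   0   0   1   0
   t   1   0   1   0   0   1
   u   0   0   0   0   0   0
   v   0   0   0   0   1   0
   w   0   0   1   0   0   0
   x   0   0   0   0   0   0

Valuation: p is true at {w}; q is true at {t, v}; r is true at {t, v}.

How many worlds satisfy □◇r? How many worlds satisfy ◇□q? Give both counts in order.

2 and 2

For □◇r:
s: successors {t, w}; ◇r there: t:F, w:F. ✗
t: successors {s, u, x}; ◇r there: s:T, u:F, x:F. ✗
u: no successors, so □◇r holds vacuously. ✓
v: successors {w}; ◇r there: w:F. ✗
w: successors {u}; ◇r there: u:F. ✗
x: no successors, so □◇r holds vacuously. ✓
— 2 worlds.
For ◇□q:
s: successors {t, w}; □q there: t:F, w:F. ✗
t: successors {s, u, x}; □q there: s:F, u:T, x:T. ✓
u: no successors, so ◇□q fails. ✗
v: successors {w}; □q there: w:F. ✗
w: successors {u}; □q there: u:T. ✓
x: no successors, so ◇□q fails. ✗
— 2 worlds.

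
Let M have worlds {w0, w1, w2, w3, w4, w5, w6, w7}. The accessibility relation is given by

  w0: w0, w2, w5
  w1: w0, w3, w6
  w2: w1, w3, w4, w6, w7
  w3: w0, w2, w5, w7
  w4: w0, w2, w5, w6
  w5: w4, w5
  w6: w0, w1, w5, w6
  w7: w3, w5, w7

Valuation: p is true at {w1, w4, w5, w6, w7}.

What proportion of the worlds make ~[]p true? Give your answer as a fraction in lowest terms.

w0: []p is F. ✓
w1: []p is F. ✓
w2: []p is F. ✓
w3: []p is F. ✓
w4: []p is F. ✓
w5: []p is T. ✗
w6: []p is F. ✓
w7: []p is F. ✓
That's 7 of 8 worlds, so 7/8.

7/8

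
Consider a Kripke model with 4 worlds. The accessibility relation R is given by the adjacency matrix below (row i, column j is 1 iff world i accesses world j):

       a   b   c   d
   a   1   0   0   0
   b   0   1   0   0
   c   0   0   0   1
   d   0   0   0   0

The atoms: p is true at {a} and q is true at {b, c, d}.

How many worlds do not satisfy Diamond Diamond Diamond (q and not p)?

a: successors {a}; Diamond Diamond (q and not p) there: a:F. ✗
b: successors {b}; Diamond Diamond (q and not p) there: b:T. ✓
c: successors {d}; Diamond Diamond (q and not p) there: d:F. ✗
d: no successors, so Diamond Diamond Diamond (q and not p) fails. ✗
Satisfying worlds: {b}.
So Diamond Diamond Diamond (q and not p) fails at the other 3 worlds.

3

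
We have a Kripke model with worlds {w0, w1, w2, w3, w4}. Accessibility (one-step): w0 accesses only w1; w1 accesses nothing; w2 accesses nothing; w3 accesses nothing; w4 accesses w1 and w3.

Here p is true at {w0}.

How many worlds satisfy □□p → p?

1

w0: □□p is T, p is T. ✓
w1: □□p is T, p is F. ✗
w2: □□p is T, p is F. ✗
w3: □□p is T, p is F. ✗
w4: □□p is T, p is F. ✗
Satisfying worlds: {w0}.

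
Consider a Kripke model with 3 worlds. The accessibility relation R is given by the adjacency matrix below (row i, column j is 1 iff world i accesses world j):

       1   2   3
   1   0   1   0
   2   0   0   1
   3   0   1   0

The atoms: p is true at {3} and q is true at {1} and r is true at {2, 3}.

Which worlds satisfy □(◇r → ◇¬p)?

{2}

1: successors {2}; ◇r → ◇¬p there: 2:F. ✗
2: successors {3}; ◇r → ◇¬p there: 3:T. ✓
3: successors {2}; ◇r → ◇¬p there: 2:F. ✗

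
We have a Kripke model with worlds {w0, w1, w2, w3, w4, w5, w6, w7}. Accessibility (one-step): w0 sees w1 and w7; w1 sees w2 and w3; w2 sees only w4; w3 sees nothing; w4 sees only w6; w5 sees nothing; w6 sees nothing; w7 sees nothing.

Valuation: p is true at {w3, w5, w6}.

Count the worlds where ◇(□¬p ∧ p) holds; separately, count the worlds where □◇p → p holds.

For ◇(□¬p ∧ p):
w0: successors {w1, w7}; □¬p ∧ p there: w1:F, w7:F. ✗
w1: successors {w2, w3}; □¬p ∧ p there: w2:F, w3:T. ✓
w2: successors {w4}; □¬p ∧ p there: w4:F. ✗
w3: no successors, so ◇(□¬p ∧ p) fails. ✗
w4: successors {w6}; □¬p ∧ p there: w6:T. ✓
w5: no successors, so ◇(□¬p ∧ p) fails. ✗
w6: no successors, so ◇(□¬p ∧ p) fails. ✗
w7: no successors, so ◇(□¬p ∧ p) fails. ✗
— 2 worlds.
For □◇p → p:
w0: □◇p is F, p is F. ✓
w1: □◇p is F, p is F. ✓
w2: □◇p is T, p is F. ✗
w3: □◇p is T, p is T. ✓
w4: □◇p is F, p is F. ✓
w5: □◇p is T, p is T. ✓
w6: □◇p is T, p is T. ✓
w7: □◇p is T, p is F. ✗
— 6 worlds.

2 and 6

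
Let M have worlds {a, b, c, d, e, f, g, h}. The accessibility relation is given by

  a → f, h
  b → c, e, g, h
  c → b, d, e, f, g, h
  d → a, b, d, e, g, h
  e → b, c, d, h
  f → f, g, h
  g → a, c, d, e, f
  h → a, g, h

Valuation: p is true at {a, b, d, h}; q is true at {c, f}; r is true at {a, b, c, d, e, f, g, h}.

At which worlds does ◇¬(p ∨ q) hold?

a: successors {f, h}; ¬(p ∨ q) there: f:F, h:F. ✗
b: successors {c, e, g, h}; ¬(p ∨ q) there: c:F, e:T, g:T, h:F. ✓
c: successors {b, d, e, f, g, h}; ¬(p ∨ q) there: b:F, d:F, e:T, f:F, g:T, h:F. ✓
d: successors {a, b, d, e, g, h}; ¬(p ∨ q) there: a:F, b:F, d:F, e:T, g:T, h:F. ✓
e: successors {b, c, d, h}; ¬(p ∨ q) there: b:F, c:F, d:F, h:F. ✗
f: successors {f, g, h}; ¬(p ∨ q) there: f:F, g:T, h:F. ✓
g: successors {a, c, d, e, f}; ¬(p ∨ q) there: a:F, c:F, d:F, e:T, f:F. ✓
h: successors {a, g, h}; ¬(p ∨ q) there: a:F, g:T, h:F. ✓

{b, c, d, f, g, h}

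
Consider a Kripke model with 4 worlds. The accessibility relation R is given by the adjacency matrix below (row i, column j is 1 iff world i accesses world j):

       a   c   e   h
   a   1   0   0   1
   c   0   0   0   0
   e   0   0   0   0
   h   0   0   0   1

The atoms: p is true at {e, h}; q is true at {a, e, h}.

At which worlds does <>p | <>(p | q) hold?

a: <>p is T, <>(p | q) is T. ✓
c: <>p is F, <>(p | q) is F. ✗
e: <>p is F, <>(p | q) is F. ✗
h: <>p is T, <>(p | q) is T. ✓

{a, h}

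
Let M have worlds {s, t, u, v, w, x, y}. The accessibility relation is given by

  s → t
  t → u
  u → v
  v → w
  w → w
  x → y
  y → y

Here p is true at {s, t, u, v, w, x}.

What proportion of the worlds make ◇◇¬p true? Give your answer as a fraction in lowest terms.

2/7

s: successors {t}; ◇¬p there: t:F. ✗
t: successors {u}; ◇¬p there: u:F. ✗
u: successors {v}; ◇¬p there: v:F. ✗
v: successors {w}; ◇¬p there: w:F. ✗
w: successors {w}; ◇¬p there: w:F. ✗
x: successors {y}; ◇¬p there: y:T. ✓
y: successors {y}; ◇¬p there: y:T. ✓
That's 2 of 7 worlds, so 2/7.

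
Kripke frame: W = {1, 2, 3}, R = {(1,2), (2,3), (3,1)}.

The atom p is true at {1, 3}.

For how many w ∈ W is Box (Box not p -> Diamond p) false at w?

1: successors {2}; Box not p -> Diamond p there: 2:T. ✓
2: successors {3}; Box not p -> Diamond p there: 3:T. ✓
3: successors {1}; Box not p -> Diamond p there: 1:F. ✗
Satisfying worlds: {1, 2}.
So Box (Box not p -> Diamond p) fails at the other 1 world.

1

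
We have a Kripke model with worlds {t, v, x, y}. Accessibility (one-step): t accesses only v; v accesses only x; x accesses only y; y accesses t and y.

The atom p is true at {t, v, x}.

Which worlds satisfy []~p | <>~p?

{x, y}

t: []~p is F, <>~p is F. ✗
v: []~p is F, <>~p is F. ✗
x: []~p is T, <>~p is T. ✓
y: []~p is F, <>~p is T. ✓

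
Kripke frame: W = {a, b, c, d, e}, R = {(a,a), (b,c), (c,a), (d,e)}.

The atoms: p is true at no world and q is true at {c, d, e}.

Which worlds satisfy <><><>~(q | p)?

{a, b, c}

a: successors {a}; <><>~(q | p) there: a:T. ✓
b: successors {c}; <><>~(q | p) there: c:T. ✓
c: successors {a}; <><>~(q | p) there: a:T. ✓
d: successors {e}; <><>~(q | p) there: e:F. ✗
e: no successors, so <><><>~(q | p) fails. ✗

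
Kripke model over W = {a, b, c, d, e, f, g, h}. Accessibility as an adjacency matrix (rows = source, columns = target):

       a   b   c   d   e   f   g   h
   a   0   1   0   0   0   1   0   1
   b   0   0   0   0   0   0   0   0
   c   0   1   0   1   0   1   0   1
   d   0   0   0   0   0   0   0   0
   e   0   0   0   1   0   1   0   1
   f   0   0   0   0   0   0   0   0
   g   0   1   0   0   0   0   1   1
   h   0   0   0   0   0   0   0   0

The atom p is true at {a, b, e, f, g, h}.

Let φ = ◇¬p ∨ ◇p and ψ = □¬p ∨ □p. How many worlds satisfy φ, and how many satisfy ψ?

For ◇¬p ∨ ◇p:
a: ◇¬p is F, ◇p is T. ✓
b: ◇¬p is F, ◇p is F. ✗
c: ◇¬p is T, ◇p is T. ✓
d: ◇¬p is F, ◇p is F. ✗
e: ◇¬p is T, ◇p is T. ✓
f: ◇¬p is F, ◇p is F. ✗
g: ◇¬p is F, ◇p is T. ✓
h: ◇¬p is F, ◇p is F. ✗
— 4 worlds.
For □¬p ∨ □p:
a: □¬p is F, □p is T. ✓
b: □¬p is T, □p is T. ✓
c: □¬p is F, □p is F. ✗
d: □¬p is T, □p is T. ✓
e: □¬p is F, □p is F. ✗
f: □¬p is T, □p is T. ✓
g: □¬p is F, □p is T. ✓
h: □¬p is T, □p is T. ✓
— 6 worlds.

4 and 6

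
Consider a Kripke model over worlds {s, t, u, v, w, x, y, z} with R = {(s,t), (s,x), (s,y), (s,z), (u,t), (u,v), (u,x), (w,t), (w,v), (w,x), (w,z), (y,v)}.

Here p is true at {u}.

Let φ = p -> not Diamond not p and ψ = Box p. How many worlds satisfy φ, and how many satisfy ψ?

7 and 4

For p -> not Diamond not p:
s: p is F, not Diamond not p is F. ✓
t: p is F, not Diamond not p is T. ✓
u: p is T, not Diamond not p is F. ✗
v: p is F, not Diamond not p is T. ✓
w: p is F, not Diamond not p is F. ✓
x: p is F, not Diamond not p is T. ✓
y: p is F, not Diamond not p is F. ✓
z: p is F, not Diamond not p is T. ✓
— 7 worlds.
For Box p:
s: successors {t, x, y, z}; p there: t:F, x:F, y:F, z:F. ✗
t: no successors, so Box p holds vacuously. ✓
u: successors {t, v, x}; p there: t:F, v:F, x:F. ✗
v: no successors, so Box p holds vacuously. ✓
w: successors {t, v, x, z}; p there: t:F, v:F, x:F, z:F. ✗
x: no successors, so Box p holds vacuously. ✓
y: successors {v}; p there: v:F. ✗
z: no successors, so Box p holds vacuously. ✓
— 4 worlds.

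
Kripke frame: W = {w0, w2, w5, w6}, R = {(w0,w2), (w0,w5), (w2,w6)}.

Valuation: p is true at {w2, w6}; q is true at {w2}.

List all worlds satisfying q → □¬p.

{w0, w5, w6}

w0: q is F, □¬p is F. ✓
w2: q is T, □¬p is F. ✗
w5: q is F, □¬p is T. ✓
w6: q is F, □¬p is T. ✓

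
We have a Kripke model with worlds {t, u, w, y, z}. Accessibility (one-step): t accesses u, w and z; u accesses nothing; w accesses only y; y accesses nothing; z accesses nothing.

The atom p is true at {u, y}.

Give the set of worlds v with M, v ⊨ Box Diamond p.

t: successors {u, w, z}; Diamond p there: u:F, w:T, z:F. ✗
u: no successors, so Box Diamond p holds vacuously. ✓
w: successors {y}; Diamond p there: y:F. ✗
y: no successors, so Box Diamond p holds vacuously. ✓
z: no successors, so Box Diamond p holds vacuously. ✓

{u, y, z}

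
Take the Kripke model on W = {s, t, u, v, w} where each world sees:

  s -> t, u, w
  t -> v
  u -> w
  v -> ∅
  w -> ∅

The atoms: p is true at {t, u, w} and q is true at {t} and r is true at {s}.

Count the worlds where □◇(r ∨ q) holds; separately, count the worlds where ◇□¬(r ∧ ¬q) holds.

For □◇(r ∨ q):
s: successors {t, u, w}; ◇(r ∨ q) there: t:F, u:F, w:F. ✗
t: successors {v}; ◇(r ∨ q) there: v:F. ✗
u: successors {w}; ◇(r ∨ q) there: w:F. ✗
v: no successors, so □◇(r ∨ q) holds vacuously. ✓
w: no successors, so □◇(r ∨ q) holds vacuously. ✓
— 2 worlds.
For ◇□¬(r ∧ ¬q):
s: successors {t, u, w}; □¬(r ∧ ¬q) there: t:T, u:T, w:T. ✓
t: successors {v}; □¬(r ∧ ¬q) there: v:T. ✓
u: successors {w}; □¬(r ∧ ¬q) there: w:T. ✓
v: no successors, so ◇□¬(r ∧ ¬q) fails. ✗
w: no successors, so ◇□¬(r ∧ ¬q) fails. ✗
— 3 worlds.

2 and 3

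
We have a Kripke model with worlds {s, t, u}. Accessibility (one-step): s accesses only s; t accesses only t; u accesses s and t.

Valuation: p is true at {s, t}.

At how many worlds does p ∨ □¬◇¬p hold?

3

s: p is T, □¬◇¬p is T. ✓
t: p is T, □¬◇¬p is T. ✓
u: p is F, □¬◇¬p is T. ✓
Satisfying worlds: {s, t, u}.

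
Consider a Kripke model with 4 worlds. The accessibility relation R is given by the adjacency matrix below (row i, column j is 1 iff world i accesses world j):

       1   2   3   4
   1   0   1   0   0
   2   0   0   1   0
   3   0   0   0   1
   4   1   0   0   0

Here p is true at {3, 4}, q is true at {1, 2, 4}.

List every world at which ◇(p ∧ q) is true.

{3}

1: successors {2}; p ∧ q there: 2:F. ✗
2: successors {3}; p ∧ q there: 3:F. ✗
3: successors {4}; p ∧ q there: 4:T. ✓
4: successors {1}; p ∧ q there: 1:F. ✗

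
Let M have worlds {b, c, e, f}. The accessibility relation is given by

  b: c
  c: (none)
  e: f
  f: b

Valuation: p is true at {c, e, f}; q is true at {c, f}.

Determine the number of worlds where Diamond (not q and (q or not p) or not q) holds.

b: successors {c}; not q and (q or not p) or not q there: c:F. ✗
c: no successors, so Diamond (not q and (q or not p) or not q) fails. ✗
e: successors {f}; not q and (q or not p) or not q there: f:F. ✗
f: successors {b}; not q and (q or not p) or not q there: b:T. ✓
Satisfying worlds: {f}.

1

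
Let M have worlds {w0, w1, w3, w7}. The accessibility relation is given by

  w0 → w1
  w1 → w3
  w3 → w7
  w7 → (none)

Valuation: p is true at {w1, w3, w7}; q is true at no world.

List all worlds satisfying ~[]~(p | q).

{w0, w1, w3}

w0: []~(p | q) is F. ✓
w1: []~(p | q) is F. ✓
w3: []~(p | q) is F. ✓
w7: []~(p | q) is T. ✗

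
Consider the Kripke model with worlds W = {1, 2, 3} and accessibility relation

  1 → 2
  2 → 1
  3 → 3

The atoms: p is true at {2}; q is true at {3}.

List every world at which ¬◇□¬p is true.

1: ◇□¬p is T. ✗
2: ◇□¬p is F. ✓
3: ◇□¬p is T. ✗

{2}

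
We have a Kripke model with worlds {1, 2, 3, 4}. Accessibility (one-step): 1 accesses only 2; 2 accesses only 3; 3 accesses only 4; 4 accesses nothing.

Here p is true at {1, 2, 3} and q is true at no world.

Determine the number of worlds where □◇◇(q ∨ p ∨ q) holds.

1: successors {2}; ◇◇(q ∨ p ∨ q) there: 2:F. ✗
2: successors {3}; ◇◇(q ∨ p ∨ q) there: 3:F. ✗
3: successors {4}; ◇◇(q ∨ p ∨ q) there: 4:F. ✗
4: no successors, so □◇◇(q ∨ p ∨ q) holds vacuously. ✓
Satisfying worlds: {4}.

1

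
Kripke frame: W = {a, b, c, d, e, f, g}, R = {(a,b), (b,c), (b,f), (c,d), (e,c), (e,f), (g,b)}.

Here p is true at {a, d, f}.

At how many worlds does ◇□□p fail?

a: successors {b}; □□p there: b:T. ✓
b: successors {c, f}; □□p there: c:T, f:T. ✓
c: successors {d}; □□p there: d:T. ✓
d: no successors, so ◇□□p fails. ✗
e: successors {c, f}; □□p there: c:T, f:T. ✓
f: no successors, so ◇□□p fails. ✗
g: successors {b}; □□p there: b:T. ✓
Satisfying worlds: {a, b, c, e, g}.
So ◇□□p fails at the other 2 worlds.

2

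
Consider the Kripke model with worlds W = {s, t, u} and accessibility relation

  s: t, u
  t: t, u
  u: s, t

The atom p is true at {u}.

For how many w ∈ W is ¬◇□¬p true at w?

1

s: ◇□¬p is T. ✗
t: ◇□¬p is T. ✗
u: ◇□¬p is F. ✓
Satisfying worlds: {u}.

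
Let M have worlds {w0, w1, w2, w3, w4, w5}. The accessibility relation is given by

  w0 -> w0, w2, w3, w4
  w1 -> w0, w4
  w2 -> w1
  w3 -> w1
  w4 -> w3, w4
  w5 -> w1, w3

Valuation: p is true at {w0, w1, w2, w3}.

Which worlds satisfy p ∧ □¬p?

∅

w0: p is T, □¬p is F. ✗
w1: p is T, □¬p is F. ✗
w2: p is T, □¬p is F. ✗
w3: p is T, □¬p is F. ✗
w4: p is F, □¬p is F. ✗
w5: p is F, □¬p is F. ✗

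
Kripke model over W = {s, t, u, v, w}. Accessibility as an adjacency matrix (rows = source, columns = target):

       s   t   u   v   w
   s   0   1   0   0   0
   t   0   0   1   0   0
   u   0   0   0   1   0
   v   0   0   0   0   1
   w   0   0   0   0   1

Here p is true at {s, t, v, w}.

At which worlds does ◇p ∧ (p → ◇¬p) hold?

{u}

s: ◇p is T, p → ◇¬p is F. ✗
t: ◇p is F, p → ◇¬p is T. ✗
u: ◇p is T, p → ◇¬p is T. ✓
v: ◇p is T, p → ◇¬p is F. ✗
w: ◇p is T, p → ◇¬p is F. ✗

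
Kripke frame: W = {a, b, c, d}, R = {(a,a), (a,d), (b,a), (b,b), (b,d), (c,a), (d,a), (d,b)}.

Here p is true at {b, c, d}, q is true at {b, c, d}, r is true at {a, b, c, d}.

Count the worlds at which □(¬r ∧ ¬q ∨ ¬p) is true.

1

a: successors {a, d}; ¬r ∧ ¬q ∨ ¬p there: a:T, d:F. ✗
b: successors {a, b, d}; ¬r ∧ ¬q ∨ ¬p there: a:T, b:F, d:F. ✗
c: successors {a}; ¬r ∧ ¬q ∨ ¬p there: a:T. ✓
d: successors {a, b}; ¬r ∧ ¬q ∨ ¬p there: a:T, b:F. ✗
Satisfying worlds: {c}.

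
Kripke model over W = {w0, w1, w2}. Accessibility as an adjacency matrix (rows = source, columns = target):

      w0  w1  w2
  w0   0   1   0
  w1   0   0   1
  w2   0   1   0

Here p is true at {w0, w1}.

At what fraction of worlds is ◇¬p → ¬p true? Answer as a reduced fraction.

w0: ◇¬p is F, ¬p is F. ✓
w1: ◇¬p is T, ¬p is F. ✗
w2: ◇¬p is F, ¬p is T. ✓
That's 2 of 3 worlds, so 2/3.

2/3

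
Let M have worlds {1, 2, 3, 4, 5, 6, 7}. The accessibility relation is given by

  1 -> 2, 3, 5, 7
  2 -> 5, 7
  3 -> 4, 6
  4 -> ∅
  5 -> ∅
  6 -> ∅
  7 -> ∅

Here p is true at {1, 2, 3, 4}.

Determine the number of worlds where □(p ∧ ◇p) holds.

1: successors {2, 3, 5, 7}; p ∧ ◇p there: 2:F, 3:T, 5:F, 7:F. ✗
2: successors {5, 7}; p ∧ ◇p there: 5:F, 7:F. ✗
3: successors {4, 6}; p ∧ ◇p there: 4:F, 6:F. ✗
4: no successors, so □(p ∧ ◇p) holds vacuously. ✓
5: no successors, so □(p ∧ ◇p) holds vacuously. ✓
6: no successors, so □(p ∧ ◇p) holds vacuously. ✓
7: no successors, so □(p ∧ ◇p) holds vacuously. ✓
Satisfying worlds: {4, 5, 6, 7}.

4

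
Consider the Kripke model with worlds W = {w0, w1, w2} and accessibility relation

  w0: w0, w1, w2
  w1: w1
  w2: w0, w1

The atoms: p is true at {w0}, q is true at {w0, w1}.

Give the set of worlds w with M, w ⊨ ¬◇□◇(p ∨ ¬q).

w0: ◇□◇(p ∨ ¬q) is F. ✓
w1: ◇□◇(p ∨ ¬q) is F. ✓
w2: ◇□◇(p ∨ ¬q) is F. ✓

{w0, w1, w2}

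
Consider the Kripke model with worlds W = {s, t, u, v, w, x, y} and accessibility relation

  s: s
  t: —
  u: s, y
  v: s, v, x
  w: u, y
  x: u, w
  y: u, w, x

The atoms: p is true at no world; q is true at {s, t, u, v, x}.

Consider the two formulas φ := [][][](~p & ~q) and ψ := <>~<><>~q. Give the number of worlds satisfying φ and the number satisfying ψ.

For [][][](~p & ~q):
s: successors {s}; [][](~p & ~q) there: s:F. ✗
t: no successors, so [][][](~p & ~q) holds vacuously. ✓
u: successors {s, y}; [][](~p & ~q) there: s:F, y:F. ✗
v: successors {s, v, x}; [][](~p & ~q) there: s:F, v:F, x:F. ✗
w: successors {u, y}; [][](~p & ~q) there: u:F, y:F. ✗
x: successors {u, w}; [][](~p & ~q) there: u:F, w:F. ✗
y: successors {u, w, x}; [][](~p & ~q) there: u:F, w:F, x:F. ✗
— 1 world.
For <>~<><>~q:
s: successors {s}; ~<><>~q there: s:T. ✓
t: no successors, so <>~<><>~q fails. ✗
u: successors {s, y}; ~<><>~q there: s:T, y:F. ✓
v: successors {s, v, x}; ~<><>~q there: s:T, v:F, x:F. ✓
w: successors {u, y}; ~<><>~q there: u:F, y:F. ✗
x: successors {u, w}; ~<><>~q there: u:F, w:F. ✗
y: successors {u, w, x}; ~<><>~q there: u:F, w:F, x:F. ✗
— 3 worlds.

1 and 3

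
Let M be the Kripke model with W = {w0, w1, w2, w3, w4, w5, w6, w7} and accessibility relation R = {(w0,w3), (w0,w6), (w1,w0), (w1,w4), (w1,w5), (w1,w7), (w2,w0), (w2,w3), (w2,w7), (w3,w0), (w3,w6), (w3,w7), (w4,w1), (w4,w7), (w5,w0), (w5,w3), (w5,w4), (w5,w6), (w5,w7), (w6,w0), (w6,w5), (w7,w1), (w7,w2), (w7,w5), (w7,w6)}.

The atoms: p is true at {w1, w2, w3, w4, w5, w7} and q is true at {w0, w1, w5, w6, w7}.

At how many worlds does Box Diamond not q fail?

w0: successors {w3, w6}; Diamond not q there: w3:F, w6:F. ✗
w1: successors {w0, w4, w5, w7}; Diamond not q there: w0:T, w4:F, w5:T, w7:T. ✗
w2: successors {w0, w3, w7}; Diamond not q there: w0:T, w3:F, w7:T. ✗
w3: successors {w0, w6, w7}; Diamond not q there: w0:T, w6:F, w7:T. ✗
w4: successors {w1, w7}; Diamond not q there: w1:T, w7:T. ✓
w5: successors {w0, w3, w4, w6, w7}; Diamond not q there: w0:T, w3:F, w4:F, w6:F, w7:T. ✗
w6: successors {w0, w5}; Diamond not q there: w0:T, w5:T. ✓
w7: successors {w1, w2, w5, w6}; Diamond not q there: w1:T, w2:T, w5:T, w6:F. ✗
Satisfying worlds: {w4, w6}.
So Box Diamond not q fails at the other 6 worlds.

6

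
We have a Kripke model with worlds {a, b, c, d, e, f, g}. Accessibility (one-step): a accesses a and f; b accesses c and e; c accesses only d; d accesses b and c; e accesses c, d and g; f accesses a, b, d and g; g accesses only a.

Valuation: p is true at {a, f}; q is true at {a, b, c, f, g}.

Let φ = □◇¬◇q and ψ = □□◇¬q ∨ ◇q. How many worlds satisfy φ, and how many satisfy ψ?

For □◇¬◇q:
a: successors {a, f}; ◇¬◇q there: a:F, f:F. ✗
b: successors {c, e}; ◇¬◇q there: c:F, e:T. ✗
c: successors {d}; ◇¬◇q there: d:T. ✓
d: successors {b, c}; ◇¬◇q there: b:T, c:F. ✗
e: successors {c, d, g}; ◇¬◇q there: c:F, d:T, g:F. ✗
f: successors {a, b, d, g}; ◇¬◇q there: a:F, b:T, d:T, g:F. ✗
g: successors {a}; ◇¬◇q there: a:F. ✗
— 1 world.
For □□◇¬q ∨ ◇q:
a: □□◇¬q is F, ◇q is T. ✓
b: □□◇¬q is F, ◇q is T. ✓
c: □□◇¬q is T, ◇q is F. ✓
d: □□◇¬q is F, ◇q is T. ✓
e: □□◇¬q is F, ◇q is T. ✓
f: □□◇¬q is F, ◇q is T. ✓
g: □□◇¬q is F, ◇q is T. ✓
— 7 worlds.

1 and 7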